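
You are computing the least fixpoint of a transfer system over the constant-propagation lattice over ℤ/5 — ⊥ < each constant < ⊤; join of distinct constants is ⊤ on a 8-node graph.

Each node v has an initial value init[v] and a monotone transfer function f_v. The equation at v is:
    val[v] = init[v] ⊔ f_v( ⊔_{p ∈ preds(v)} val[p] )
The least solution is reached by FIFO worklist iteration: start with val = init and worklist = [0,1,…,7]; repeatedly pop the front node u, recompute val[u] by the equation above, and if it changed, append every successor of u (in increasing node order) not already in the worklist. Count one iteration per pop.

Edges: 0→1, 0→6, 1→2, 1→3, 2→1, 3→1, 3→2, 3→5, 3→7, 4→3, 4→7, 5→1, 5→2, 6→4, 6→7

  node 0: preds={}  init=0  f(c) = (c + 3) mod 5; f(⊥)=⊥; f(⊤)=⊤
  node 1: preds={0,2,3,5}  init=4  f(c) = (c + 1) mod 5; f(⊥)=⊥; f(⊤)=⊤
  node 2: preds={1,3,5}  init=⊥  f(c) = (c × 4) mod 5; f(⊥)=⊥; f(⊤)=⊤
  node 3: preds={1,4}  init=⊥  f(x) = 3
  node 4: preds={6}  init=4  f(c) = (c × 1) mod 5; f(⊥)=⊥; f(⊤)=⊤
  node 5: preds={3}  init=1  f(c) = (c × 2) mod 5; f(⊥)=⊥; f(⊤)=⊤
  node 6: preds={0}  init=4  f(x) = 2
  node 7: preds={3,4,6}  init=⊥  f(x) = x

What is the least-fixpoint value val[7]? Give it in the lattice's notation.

Iteration log — 13 steps:
  step 1. node 0  ⊔preds=⊥  new=0  stable
  step 2. node 1  ⊔preds=⊤  new=⊤  old=4  +wl: 
  step 3. node 2  ⊔preds=⊤  new=⊤  old=⊥  +wl: 1
  step 4. node 3  ⊔preds=⊤  new=3  old=⊥  +wl: 2
  step 5. node 4  ⊔preds=4  new=4  stable
  step 6. node 5  ⊔preds=3  new=1  stable
  step 7. node 6  ⊔preds=0  new=⊤  old=4  +wl: 4
  step 8. node 7  ⊔preds=⊤  new=⊤  old=⊥  +wl: 
  step 9. node 1  ⊔preds=⊤  new=⊤  stable
  step 10. node 2  ⊔preds=⊤  new=⊤  stable
  step 11. node 4  ⊔preds=⊤  new=⊤  old=4  +wl: 3,7
  step 12. node 3  ⊔preds=⊤  new=3  stable
  step 13. node 7  ⊔preds=⊤  new=⊤  stable

Least fixpoint reached:
  node 0: 0
  node 1: ⊤
  node 2: ⊤
  node 3: 3
  node 4: ⊤
  node 5: 1
  node 6: ⊤
  node 7: ⊤

⊤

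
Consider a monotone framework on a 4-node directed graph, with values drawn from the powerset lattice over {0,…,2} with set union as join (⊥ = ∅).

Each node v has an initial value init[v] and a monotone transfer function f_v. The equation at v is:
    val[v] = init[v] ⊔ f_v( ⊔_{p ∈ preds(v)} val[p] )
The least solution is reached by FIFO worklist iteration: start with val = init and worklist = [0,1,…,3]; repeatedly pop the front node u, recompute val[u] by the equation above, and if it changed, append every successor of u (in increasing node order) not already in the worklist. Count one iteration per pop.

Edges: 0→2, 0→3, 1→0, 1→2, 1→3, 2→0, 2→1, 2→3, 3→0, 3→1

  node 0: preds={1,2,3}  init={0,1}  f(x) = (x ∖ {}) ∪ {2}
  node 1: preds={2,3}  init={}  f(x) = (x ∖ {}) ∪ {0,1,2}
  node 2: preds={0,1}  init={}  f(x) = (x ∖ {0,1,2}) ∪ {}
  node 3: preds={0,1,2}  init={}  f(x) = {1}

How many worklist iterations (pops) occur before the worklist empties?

6

Worklist (6 pops):
  #1 pop 0: in={} → {0,1,2} (was {0,1}); enqueue []
  #2 pop 1: in={} → {0,1,2} (was {}); enqueue [0]
  #3 pop 2: in={0,1,2} → {} (no change)
  #4 pop 3: in={0,1,2} → {1} (was {}); enqueue [1]
  #5 pop 0: in={0,1,2} → {0,1,2} (no change)
  #6 pop 1: in={1} → {0,1,2} (no change)

Fixpoint:
  val[0] = {0,1,2}
  val[1] = {0,1,2}
  val[2] = {}
  val[3] = {1}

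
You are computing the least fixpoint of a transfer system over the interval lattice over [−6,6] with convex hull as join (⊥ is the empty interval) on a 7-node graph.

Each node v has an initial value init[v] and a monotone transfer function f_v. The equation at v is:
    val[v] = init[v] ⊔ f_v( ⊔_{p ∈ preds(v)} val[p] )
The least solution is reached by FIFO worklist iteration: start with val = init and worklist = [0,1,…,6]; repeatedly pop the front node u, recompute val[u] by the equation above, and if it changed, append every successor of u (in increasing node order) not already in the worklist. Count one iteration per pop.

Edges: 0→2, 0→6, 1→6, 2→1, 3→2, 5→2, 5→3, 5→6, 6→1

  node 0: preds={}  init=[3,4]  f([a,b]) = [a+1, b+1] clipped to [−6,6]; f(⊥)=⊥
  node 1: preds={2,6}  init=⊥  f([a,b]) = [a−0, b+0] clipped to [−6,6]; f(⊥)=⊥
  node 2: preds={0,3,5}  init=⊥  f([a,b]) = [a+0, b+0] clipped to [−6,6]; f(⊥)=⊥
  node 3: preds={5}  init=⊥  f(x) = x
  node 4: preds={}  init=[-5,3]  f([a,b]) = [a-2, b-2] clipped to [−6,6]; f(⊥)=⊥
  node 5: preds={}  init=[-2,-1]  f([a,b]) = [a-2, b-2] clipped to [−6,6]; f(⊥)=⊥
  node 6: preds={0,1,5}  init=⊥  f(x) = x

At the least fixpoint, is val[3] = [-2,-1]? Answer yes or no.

Worklist (10 pops):
  #1 pop 0: in=⊥ → [3,4] (no change)
  #2 pop 1: in=⊥ → ⊥ (no change)
  #3 pop 2: in=[-2,4] → [-2,4] (was ⊥); enqueue [1]
  #4 pop 3: in=[-2,-1] → [-2,-1] (was ⊥); enqueue [2]
  #5 pop 4: in=⊥ → [-5,3] (no change)
  #6 pop 5: in=⊥ → [-2,-1] (no change)
  #7 pop 6: in=[-2,4] → [-2,4] (was ⊥); enqueue []
  #8 pop 1: in=[-2,4] → [-2,4] (was ⊥); enqueue [6]
  #9 pop 2: in=[-2,4] → [-2,4] (no change)
  #10 pop 6: in=[-2,4] → [-2,4] (no change)

Fixpoint:
  val[0] = [3,4]
  val[1] = [-2,4]
  val[2] = [-2,4]
  val[3] = [-2,-1]
  val[4] = [-5,3]
  val[5] = [-2,-1]
  val[6] = [-2,4]

yes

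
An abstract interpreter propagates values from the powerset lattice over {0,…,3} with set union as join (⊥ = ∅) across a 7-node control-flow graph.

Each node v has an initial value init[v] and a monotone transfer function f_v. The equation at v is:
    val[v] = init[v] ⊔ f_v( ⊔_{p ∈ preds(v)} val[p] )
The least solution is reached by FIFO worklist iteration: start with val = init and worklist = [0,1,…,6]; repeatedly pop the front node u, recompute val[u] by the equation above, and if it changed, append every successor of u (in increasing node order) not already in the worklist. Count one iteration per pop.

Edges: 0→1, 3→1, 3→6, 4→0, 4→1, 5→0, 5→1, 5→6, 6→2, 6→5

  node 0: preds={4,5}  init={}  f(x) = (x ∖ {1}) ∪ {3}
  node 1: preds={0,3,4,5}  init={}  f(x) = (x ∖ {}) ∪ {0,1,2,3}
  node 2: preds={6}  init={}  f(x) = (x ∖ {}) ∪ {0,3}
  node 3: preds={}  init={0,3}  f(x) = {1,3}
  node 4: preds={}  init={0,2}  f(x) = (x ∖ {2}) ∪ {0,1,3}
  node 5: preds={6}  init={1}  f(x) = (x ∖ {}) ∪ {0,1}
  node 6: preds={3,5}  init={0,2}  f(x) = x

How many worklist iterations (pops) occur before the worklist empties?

14

Worklist (14 pops):
  #1 pop 0: in={0,1,2} → {0,2,3} (was {}); enqueue []
  #2 pop 1: in={0,1,2,3} → {0,1,2,3} (was {}); enqueue []
  #3 pop 2: in={0,2} → {0,2,3} (was {}); enqueue []
  #4 pop 3: in={} → {0,1,3} (was {0,3}); enqueue [1]
  #5 pop 4: in={} → {0,1,2,3} (was {0,2}); enqueue [0]
  #6 pop 5: in={0,2} → {0,1,2} (was {1}); enqueue []
  #7 pop 6: in={0,1,2,3} → {0,1,2,3} (was {0,2}); enqueue [2,5]
  #8 pop 1: in={0,1,2,3} → {0,1,2,3} (no change)
  #9 pop 0: in={0,1,2,3} → {0,2,3} (no change)
  #10 pop 2: in={0,1,2,3} → {0,1,2,3} (was {0,2,3}); enqueue []
  #11 pop 5: in={0,1,2,3} → {0,1,2,3} (was {0,1,2}); enqueue [0,1,6]
  #12 pop 0: in={0,1,2,3} → {0,2,3} (no change)
  #13 pop 1: in={0,1,2,3} → {0,1,2,3} (no change)
  #14 pop 6: in={0,1,2,3} → {0,1,2,3} (no change)

Fixpoint:
  val[0] = {0,2,3}
  val[1] = {0,1,2,3}
  val[2] = {0,1,2,3}
  val[3] = {0,1,3}
  val[4] = {0,1,2,3}
  val[5] = {0,1,2,3}
  val[6] = {0,1,2,3}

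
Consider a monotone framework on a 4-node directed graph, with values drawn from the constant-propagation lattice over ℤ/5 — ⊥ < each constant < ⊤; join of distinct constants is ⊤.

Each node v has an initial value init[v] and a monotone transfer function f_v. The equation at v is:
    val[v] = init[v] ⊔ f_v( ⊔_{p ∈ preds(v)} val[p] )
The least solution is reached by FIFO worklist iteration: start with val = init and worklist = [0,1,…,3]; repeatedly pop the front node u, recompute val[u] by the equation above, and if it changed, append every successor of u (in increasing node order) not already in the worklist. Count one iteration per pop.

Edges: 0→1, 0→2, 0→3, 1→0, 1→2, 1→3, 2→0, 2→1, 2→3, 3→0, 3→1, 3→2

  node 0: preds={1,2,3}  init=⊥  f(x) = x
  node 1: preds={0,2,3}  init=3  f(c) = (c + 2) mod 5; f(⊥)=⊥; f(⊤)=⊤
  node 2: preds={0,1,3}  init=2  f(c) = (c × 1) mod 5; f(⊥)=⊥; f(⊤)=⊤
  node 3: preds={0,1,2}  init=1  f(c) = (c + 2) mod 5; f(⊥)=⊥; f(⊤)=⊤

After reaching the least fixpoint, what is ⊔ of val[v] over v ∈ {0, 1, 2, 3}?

Worklist (7 pops):
  #1 pop 0: in=⊤ → ⊤ (was ⊥); enqueue []
  #2 pop 1: in=⊤ → ⊤ (was 3); enqueue [0]
  #3 pop 2: in=⊤ → ⊤ (was 2); enqueue [1]
  #4 pop 3: in=⊤ → ⊤ (was 1); enqueue [2]
  #5 pop 0: in=⊤ → ⊤ (no change)
  #6 pop 1: in=⊤ → ⊤ (no change)
  #7 pop 2: in=⊤ → ⊤ (no change)

Fixpoint:
  val[0] = ⊤
  val[1] = ⊤
  val[2] = ⊤
  val[3] = ⊤

⊤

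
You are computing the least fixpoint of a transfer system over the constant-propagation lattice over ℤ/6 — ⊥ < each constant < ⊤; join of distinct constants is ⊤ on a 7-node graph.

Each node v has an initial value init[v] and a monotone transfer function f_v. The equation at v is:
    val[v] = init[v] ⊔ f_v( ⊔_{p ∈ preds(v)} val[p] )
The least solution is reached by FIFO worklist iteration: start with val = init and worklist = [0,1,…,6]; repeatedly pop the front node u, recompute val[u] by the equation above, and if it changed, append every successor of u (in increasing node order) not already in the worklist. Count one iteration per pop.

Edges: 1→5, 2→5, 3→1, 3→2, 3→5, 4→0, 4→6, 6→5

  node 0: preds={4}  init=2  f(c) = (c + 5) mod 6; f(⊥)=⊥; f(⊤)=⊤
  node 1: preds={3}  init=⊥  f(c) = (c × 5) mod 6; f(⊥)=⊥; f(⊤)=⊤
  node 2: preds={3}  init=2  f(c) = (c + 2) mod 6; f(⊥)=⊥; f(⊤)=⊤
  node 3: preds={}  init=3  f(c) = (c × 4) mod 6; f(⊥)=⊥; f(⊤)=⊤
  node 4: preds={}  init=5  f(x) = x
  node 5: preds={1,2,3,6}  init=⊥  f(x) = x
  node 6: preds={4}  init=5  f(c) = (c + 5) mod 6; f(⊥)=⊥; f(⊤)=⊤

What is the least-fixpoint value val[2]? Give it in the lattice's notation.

⊤

Trace (8 dequeues):
  [1] u=0 | in 5 | out ⊤ | prev 2 | push {}
  [2] u=1 | in 3 | out 3 | prev ⊥ | push {}
  [3] u=2 | in 3 | out ⊤ | prev 2 | push {}
  [4] u=3 | in ⊥ | out 3 | ==
  [5] u=4 | in ⊥ | out 5 | ==
  [6] u=5 | in ⊤ | out ⊤ | prev ⊥ | push {}
  [7] u=6 | in 5 | out ⊤ | prev 5 | push {5}
  [8] u=5 | in ⊤ | out ⊤ | ==

Converged values:
  [0] ⊤
  [1] 3
  [2] ⊤
  [3] 3
  [4] 5
  [5] ⊤
  [6] ⊤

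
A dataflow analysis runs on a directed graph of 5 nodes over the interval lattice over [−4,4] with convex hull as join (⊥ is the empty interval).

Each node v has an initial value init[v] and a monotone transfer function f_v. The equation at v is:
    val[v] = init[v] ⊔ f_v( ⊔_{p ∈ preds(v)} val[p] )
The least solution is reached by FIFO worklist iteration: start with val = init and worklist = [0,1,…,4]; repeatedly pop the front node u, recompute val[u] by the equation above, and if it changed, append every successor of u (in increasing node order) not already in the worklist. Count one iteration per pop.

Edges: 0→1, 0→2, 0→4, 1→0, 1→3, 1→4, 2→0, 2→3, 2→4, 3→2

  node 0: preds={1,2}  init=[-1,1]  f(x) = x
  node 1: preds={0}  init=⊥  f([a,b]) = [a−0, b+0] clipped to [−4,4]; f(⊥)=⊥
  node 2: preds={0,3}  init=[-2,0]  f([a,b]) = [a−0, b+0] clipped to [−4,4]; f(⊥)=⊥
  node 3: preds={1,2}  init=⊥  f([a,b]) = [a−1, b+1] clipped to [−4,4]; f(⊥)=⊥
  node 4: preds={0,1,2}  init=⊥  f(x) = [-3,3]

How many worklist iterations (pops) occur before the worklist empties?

Trace (25 dequeues):
  [1] u=0 | in [-2,0] | out [-2,1] | prev [-1,1] | push {}
  [2] u=1 | in [-2,1] | out [-2,1] | prev ⊥ | push {0}
  [3] u=2 | in [-2,1] | out [-2,1] | prev [-2,0] | push {}
  [4] u=3 | in [-2,1] | out [-3,2] | prev ⊥ | push {2}
  [5] u=4 | in [-2,1] | out [-3,3] | prev ⊥ | push {}
  [6] u=0 | in [-2,1] | out [-2,1] | ==
  [7] u=2 | in [-3,2] | out [-3,2] | prev [-2,1] | push {0,3,4}
  [8] u=0 | in [-3,2] | out [-3,2] | prev [-2,1] | push {1,2}
  [9] u=3 | in [-3,2] | out [-4,3] | prev [-3,2] | push {}
  [10] u=4 | in [-3,2] | out [-3,3] | ==
  [11] u=1 | in [-3,2] | out [-3,2] | prev [-2,1] | push {0,3,4}
  [12] u=2 | in [-4,3] | out [-4,3] | prev [-3,2] | push {}
  [13] u=0 | in [-4,3] | out [-4,3] | prev [-3,2] | push {1,2}
  [14] u=3 | in [-4,3] | out [-4,4] | prev [-4,3] | push {}
  [15] u=4 | in [-4,3] | out [-3,3] | ==
  [16] u=1 | in [-4,3] | out [-4,3] | prev [-3,2] | push {0,3,4}
  [17] u=2 | in [-4,4] | out [-4,4] | prev [-4,3] | push {}
  [18] u=0 | in [-4,4] | out [-4,4] | prev [-4,3] | push {1,2}
  [19] u=3 | in [-4,4] | out [-4,4] | ==
  [20] u=4 | in [-4,4] | out [-3,3] | ==
  [21] u=1 | in [-4,4] | out [-4,4] | prev [-4,3] | push {0,3,4}
  [22] u=2 | in [-4,4] | out [-4,4] | ==
  [23] u=0 | in [-4,4] | out [-4,4] | ==
  [24] u=3 | in [-4,4] | out [-4,4] | ==
  [25] u=4 | in [-4,4] | out [-3,3] | ==

Converged values:
  [0] [-4,4]
  [1] [-4,4]
  [2] [-4,4]
  [3] [-4,4]
  [4] [-3,3]

25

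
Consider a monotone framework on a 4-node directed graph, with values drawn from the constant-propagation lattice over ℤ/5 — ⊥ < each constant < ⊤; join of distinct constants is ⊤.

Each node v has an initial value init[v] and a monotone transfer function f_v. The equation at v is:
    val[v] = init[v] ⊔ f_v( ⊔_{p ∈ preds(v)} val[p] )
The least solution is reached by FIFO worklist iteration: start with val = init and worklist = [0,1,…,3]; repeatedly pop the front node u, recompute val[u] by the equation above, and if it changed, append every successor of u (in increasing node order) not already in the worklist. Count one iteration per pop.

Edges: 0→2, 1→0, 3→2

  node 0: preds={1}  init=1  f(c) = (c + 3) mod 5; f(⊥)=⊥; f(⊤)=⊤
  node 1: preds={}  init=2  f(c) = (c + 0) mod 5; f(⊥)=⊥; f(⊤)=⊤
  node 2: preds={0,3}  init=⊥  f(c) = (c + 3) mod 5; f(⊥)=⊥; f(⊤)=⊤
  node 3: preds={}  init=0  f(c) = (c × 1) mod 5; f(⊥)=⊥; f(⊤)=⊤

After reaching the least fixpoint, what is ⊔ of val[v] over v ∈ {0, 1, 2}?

Iteration log — 4 steps:
  step 1. node 0  ⊔preds=2  new=⊤  old=1  +wl: 
  step 2. node 1  ⊔preds=⊥  new=2  stable
  step 3. node 2  ⊔preds=⊤  new=⊤  old=⊥  +wl: 
  step 4. node 3  ⊔preds=⊥  new=0  stable

Least fixpoint reached:
  node 0: ⊤
  node 1: 2
  node 2: ⊤
  node 3: 0

⊤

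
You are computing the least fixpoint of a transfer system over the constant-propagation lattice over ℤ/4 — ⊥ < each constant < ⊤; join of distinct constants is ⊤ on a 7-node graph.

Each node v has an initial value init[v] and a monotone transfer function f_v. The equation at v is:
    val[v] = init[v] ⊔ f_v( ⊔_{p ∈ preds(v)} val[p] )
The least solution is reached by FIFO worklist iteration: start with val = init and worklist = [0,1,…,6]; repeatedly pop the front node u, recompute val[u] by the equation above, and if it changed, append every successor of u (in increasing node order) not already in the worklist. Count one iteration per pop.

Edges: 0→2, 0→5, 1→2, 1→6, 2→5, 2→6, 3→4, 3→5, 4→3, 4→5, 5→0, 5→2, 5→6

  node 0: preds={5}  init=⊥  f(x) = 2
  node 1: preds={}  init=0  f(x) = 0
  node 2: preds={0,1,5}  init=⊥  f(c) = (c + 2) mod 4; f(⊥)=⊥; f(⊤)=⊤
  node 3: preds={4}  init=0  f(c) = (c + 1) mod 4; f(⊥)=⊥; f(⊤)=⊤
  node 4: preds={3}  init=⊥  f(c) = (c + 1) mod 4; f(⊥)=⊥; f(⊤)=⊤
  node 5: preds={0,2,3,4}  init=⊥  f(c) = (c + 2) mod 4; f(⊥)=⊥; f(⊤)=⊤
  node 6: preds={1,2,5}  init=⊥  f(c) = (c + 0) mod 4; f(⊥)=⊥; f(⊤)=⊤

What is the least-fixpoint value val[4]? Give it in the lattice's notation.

Trace (13 dequeues):
  [1] u=0 | in ⊥ | out 2 | prev ⊥ | push {}
  [2] u=1 | in ⊥ | out 0 | ==
  [3] u=2 | in ⊤ | out ⊤ | prev ⊥ | push {}
  [4] u=3 | in ⊥ | out 0 | ==
  [5] u=4 | in 0 | out 1 | prev ⊥ | push {3}
  [6] u=5 | in ⊤ | out ⊤ | prev ⊥ | push {0,2}
  [7] u=6 | in ⊤ | out ⊤ | prev ⊥ | push {}
  [8] u=3 | in 1 | out ⊤ | prev 0 | push {4,5}
  [9] u=0 | in ⊤ | out 2 | ==
  [10] u=2 | in ⊤ | out ⊤ | ==
  [11] u=4 | in ⊤ | out ⊤ | prev 1 | push {3}
  [12] u=5 | in ⊤ | out ⊤ | ==
  [13] u=3 | in ⊤ | out ⊤ | ==

Converged values:
  [0] 2
  [1] 0
  [2] ⊤
  [3] ⊤
  [4] ⊤
  [5] ⊤
  [6] ⊤

⊤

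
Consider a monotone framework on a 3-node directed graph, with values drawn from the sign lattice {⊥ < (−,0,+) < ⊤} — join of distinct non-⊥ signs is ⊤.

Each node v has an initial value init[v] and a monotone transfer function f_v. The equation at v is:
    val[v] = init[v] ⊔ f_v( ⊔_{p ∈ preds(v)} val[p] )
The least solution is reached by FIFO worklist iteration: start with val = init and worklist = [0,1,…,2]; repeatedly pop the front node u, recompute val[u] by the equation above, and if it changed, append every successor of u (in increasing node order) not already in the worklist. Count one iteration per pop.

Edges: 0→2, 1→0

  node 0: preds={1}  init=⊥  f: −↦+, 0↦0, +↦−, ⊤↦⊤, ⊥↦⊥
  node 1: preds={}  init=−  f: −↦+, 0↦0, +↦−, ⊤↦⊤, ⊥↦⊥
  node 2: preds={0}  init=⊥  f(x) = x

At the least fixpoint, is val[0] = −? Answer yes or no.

Trace (3 dequeues):
  [1] u=0 | in − | out + | prev ⊥ | push {}
  [2] u=1 | in ⊥ | out − | ==
  [3] u=2 | in + | out + | prev ⊥ | push {}

Converged values:
  [0] +
  [1] −
  [2] +

no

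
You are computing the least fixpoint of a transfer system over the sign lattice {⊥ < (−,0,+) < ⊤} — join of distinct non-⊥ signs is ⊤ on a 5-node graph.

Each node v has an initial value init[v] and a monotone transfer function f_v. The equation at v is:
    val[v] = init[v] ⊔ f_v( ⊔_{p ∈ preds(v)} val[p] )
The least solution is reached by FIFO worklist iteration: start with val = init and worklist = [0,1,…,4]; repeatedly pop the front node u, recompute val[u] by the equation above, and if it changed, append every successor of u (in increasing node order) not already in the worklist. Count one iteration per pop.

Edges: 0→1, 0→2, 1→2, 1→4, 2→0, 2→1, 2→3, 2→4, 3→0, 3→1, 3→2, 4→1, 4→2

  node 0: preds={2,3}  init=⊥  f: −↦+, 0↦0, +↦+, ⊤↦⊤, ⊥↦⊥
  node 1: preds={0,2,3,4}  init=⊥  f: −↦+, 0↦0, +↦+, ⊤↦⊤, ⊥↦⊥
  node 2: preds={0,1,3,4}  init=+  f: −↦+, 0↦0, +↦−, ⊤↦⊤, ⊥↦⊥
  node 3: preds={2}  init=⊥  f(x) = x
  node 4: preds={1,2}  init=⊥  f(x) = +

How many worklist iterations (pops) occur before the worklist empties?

9

Iteration log — 9 steps:
  step 1. node 0  ⊔preds=+  new=+  old=⊥  +wl: 
  step 2. node 1  ⊔preds=+  new=+  old=⊥  +wl: 
  step 3. node 2  ⊔preds=+  new=⊤  old=+  +wl: 0,1
  step 4. node 3  ⊔preds=⊤  new=⊤  old=⊥  +wl: 2
  step 5. node 4  ⊔preds=⊤  new=+  old=⊥  +wl: 
  step 6. node 0  ⊔preds=⊤  new=⊤  old=+  +wl: 
  step 7. node 1  ⊔preds=⊤  new=⊤  old=+  +wl: 4
  step 8. node 2  ⊔preds=⊤  new=⊤  stable
  step 9. node 4  ⊔preds=⊤  new=+  stable

Least fixpoint reached:
  node 0: ⊤
  node 1: ⊤
  node 2: ⊤
  node 3: ⊤
  node 4: +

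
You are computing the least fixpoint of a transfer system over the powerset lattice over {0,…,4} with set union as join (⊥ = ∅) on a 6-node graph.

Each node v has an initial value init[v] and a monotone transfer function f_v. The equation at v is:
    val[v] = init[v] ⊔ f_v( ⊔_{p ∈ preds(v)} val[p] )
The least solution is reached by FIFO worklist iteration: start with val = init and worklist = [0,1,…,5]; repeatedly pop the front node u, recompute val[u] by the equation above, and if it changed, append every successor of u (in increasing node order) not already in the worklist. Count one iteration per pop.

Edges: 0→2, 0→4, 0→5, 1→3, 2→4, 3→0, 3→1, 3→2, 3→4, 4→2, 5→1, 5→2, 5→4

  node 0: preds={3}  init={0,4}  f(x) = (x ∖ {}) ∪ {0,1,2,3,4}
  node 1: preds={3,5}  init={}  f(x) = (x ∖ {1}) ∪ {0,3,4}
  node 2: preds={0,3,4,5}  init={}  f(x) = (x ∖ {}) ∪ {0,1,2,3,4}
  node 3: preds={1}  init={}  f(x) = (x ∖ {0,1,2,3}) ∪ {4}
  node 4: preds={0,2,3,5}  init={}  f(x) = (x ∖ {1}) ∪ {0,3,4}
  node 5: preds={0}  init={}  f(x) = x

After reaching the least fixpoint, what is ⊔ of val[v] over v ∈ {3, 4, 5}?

{0,1,2,3,4}

Iteration log — 11 steps:
  step 1. node 0  ⊔preds={}  new={0,1,2,3,4}  old={0,4}  +wl: 
  step 2. node 1  ⊔preds={}  new={0,3,4}  old={}  +wl: 
  step 3. node 2  ⊔preds={0,1,2,3,4}  new={0,1,2,3,4}  old={}  +wl: 
  step 4. node 3  ⊔preds={0,3,4}  new={4}  old={}  +wl: 0,1,2
  step 5. node 4  ⊔preds={0,1,2,3,4}  new={0,2,3,4}  old={}  +wl: 
  step 6. node 5  ⊔preds={0,1,2,3,4}  new={0,1,2,3,4}  old={}  +wl: 4
  step 7. node 0  ⊔preds={4}  new={0,1,2,3,4}  stable
  step 8. node 1  ⊔preds={0,1,2,3,4}  new={0,2,3,4}  old={0,3,4}  +wl: 3
  step 9. node 2  ⊔preds={0,1,2,3,4}  new={0,1,2,3,4}  stable
  step 10. node 4  ⊔preds={0,1,2,3,4}  new={0,2,3,4}  stable
  step 11. node 3  ⊔preds={0,2,3,4}  new={4}  stable

Least fixpoint reached:
  node 0: {0,1,2,3,4}
  node 1: {0,2,3,4}
  node 2: {0,1,2,3,4}
  node 3: {4}
  node 4: {0,2,3,4}
  node 5: {0,1,2,3,4}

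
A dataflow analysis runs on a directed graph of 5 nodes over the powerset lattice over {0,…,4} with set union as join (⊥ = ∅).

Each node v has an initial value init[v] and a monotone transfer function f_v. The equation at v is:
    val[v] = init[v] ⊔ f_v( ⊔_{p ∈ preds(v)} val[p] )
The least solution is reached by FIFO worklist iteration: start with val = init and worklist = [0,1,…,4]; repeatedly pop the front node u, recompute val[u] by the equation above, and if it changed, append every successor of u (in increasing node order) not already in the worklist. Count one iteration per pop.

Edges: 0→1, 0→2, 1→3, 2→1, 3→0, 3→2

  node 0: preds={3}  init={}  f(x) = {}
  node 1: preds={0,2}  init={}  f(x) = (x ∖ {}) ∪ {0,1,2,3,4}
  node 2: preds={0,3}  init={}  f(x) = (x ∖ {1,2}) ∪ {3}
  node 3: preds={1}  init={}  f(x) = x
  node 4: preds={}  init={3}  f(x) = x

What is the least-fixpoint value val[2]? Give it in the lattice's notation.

{0,3,4}

Worklist (9 pops):
  #1 pop 0: in={} → {} (no change)
  #2 pop 1: in={} → {0,1,2,3,4} (was {}); enqueue []
  #3 pop 2: in={} → {3} (was {}); enqueue [1]
  #4 pop 3: in={0,1,2,3,4} → {0,1,2,3,4} (was {}); enqueue [0,2]
  #5 pop 4: in={} → {3} (no change)
  #6 pop 1: in={3} → {0,1,2,3,4} (no change)
  #7 pop 0: in={0,1,2,3,4} → {} (no change)
  #8 pop 2: in={0,1,2,3,4} → {0,3,4} (was {3}); enqueue [1]
  #9 pop 1: in={0,3,4} → {0,1,2,3,4} (no change)

Fixpoint:
  val[0] = {}
  val[1] = {0,1,2,3,4}
  val[2] = {0,3,4}
  val[3] = {0,1,2,3,4}
  val[4] = {3}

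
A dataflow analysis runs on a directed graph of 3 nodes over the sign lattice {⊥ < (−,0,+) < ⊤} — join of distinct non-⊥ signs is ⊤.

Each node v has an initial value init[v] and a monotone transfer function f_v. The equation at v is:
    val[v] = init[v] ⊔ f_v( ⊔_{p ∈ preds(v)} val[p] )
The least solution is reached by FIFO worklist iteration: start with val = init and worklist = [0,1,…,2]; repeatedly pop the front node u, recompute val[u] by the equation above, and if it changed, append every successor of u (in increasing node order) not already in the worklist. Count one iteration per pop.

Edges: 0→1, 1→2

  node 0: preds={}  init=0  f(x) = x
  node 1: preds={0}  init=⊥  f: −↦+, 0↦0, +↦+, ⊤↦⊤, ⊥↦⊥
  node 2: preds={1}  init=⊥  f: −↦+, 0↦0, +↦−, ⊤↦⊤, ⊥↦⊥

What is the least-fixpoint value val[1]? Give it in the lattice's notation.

0

Iteration log — 3 steps:
  step 1. node 0  ⊔preds=⊥  new=0  stable
  step 2. node 1  ⊔preds=0  new=0  old=⊥  +wl: 
  step 3. node 2  ⊔preds=0  new=0  old=⊥  +wl: 

Least fixpoint reached:
  node 0: 0
  node 1: 0
  node 2: 0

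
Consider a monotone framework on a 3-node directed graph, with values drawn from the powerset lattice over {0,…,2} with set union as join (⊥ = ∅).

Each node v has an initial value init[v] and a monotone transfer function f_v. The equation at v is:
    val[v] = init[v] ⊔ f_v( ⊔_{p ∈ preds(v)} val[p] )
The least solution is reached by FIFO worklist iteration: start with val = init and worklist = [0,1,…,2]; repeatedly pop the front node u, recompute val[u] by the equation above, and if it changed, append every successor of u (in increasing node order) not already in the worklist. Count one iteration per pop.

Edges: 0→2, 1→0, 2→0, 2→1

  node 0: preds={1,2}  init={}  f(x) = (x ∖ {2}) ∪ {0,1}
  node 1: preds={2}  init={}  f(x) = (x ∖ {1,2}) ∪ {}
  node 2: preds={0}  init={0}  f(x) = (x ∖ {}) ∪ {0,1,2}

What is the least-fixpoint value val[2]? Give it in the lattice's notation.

{0,1,2}

Iteration log — 5 steps:
  step 1. node 0  ⊔preds={0}  new={0,1}  old={}  +wl: 
  step 2. node 1  ⊔preds={0}  new={0}  old={}  +wl: 0
  step 3. node 2  ⊔preds={0,1}  new={0,1,2}  old={0}  +wl: 1
  step 4. node 0  ⊔preds={0,1,2}  new={0,1}  stable
  step 5. node 1  ⊔preds={0,1,2}  new={0}  stable

Least fixpoint reached:
  node 0: {0,1}
  node 1: {0}
  node 2: {0,1,2}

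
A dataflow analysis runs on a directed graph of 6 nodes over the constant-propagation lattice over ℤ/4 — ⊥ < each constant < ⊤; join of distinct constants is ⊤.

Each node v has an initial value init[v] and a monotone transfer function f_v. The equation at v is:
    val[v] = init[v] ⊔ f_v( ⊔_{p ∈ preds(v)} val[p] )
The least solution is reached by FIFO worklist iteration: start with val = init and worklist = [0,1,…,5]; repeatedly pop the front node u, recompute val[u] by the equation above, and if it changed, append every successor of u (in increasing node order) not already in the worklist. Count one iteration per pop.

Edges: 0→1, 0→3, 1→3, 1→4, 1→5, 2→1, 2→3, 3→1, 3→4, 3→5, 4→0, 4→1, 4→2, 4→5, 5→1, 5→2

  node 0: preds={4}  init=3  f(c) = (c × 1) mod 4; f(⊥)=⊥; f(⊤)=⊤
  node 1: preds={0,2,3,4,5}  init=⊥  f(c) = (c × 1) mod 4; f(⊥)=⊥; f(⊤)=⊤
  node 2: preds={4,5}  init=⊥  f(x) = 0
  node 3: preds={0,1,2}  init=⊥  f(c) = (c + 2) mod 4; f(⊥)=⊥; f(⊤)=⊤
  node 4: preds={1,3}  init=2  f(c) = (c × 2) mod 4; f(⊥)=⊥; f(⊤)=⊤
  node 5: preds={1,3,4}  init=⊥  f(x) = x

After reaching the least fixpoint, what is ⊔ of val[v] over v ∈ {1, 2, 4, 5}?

Worklist (9 pops):
  #1 pop 0: in=2 → ⊤ (was 3); enqueue []
  #2 pop 1: in=⊤ → ⊤ (was ⊥); enqueue []
  #3 pop 2: in=2 → 0 (was ⊥); enqueue [1]
  #4 pop 3: in=⊤ → ⊤ (was ⊥); enqueue []
  #5 pop 4: in=⊤ → ⊤ (was 2); enqueue [0,2]
  #6 pop 5: in=⊤ → ⊤ (was ⊥); enqueue []
  #7 pop 1: in=⊤ → ⊤ (no change)
  #8 pop 0: in=⊤ → ⊤ (no change)
  #9 pop 2: in=⊤ → 0 (no change)

Fixpoint:
  val[0] = ⊤
  val[1] = ⊤
  val[2] = 0
  val[3] = ⊤
  val[4] = ⊤
  val[5] = ⊤

⊤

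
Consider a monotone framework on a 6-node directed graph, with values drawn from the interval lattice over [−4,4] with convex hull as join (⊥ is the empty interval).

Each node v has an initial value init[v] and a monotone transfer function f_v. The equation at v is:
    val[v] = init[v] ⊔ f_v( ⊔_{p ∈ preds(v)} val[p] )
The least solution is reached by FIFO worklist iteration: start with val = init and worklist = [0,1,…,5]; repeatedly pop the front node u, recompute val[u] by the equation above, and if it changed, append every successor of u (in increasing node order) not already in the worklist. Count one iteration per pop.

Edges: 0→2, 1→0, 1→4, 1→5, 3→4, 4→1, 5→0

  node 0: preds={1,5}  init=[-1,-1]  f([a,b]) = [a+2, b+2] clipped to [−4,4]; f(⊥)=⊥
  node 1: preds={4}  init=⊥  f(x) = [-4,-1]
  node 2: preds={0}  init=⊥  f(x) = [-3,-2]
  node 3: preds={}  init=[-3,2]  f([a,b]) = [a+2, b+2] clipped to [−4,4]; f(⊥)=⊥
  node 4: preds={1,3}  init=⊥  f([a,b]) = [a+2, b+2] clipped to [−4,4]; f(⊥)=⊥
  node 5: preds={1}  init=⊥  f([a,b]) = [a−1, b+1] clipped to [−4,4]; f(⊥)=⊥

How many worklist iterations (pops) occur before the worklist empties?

Trace (9 dequeues):
  [1] u=0 | in ⊥ | out [-1,-1] | ==
  [2] u=1 | in ⊥ | out [-4,-1] | prev ⊥ | push {0}
  [3] u=2 | in [-1,-1] | out [-3,-2] | prev ⊥ | push {}
  [4] u=3 | in ⊥ | out [-3,2] | ==
  [5] u=4 | in [-4,2] | out [-2,4] | prev ⊥ | push {1}
  [6] u=5 | in [-4,-1] | out [-4,0] | prev ⊥ | push {}
  [7] u=0 | in [-4,0] | out [-2,2] | prev [-1,-1] | push {2}
  [8] u=1 | in [-2,4] | out [-4,-1] | ==
  [9] u=2 | in [-2,2] | out [-3,-2] | ==

Converged values:
  [0] [-2,2]
  [1] [-4,-1]
  [2] [-3,-2]
  [3] [-3,2]
  [4] [-2,4]
  [5] [-4,0]

9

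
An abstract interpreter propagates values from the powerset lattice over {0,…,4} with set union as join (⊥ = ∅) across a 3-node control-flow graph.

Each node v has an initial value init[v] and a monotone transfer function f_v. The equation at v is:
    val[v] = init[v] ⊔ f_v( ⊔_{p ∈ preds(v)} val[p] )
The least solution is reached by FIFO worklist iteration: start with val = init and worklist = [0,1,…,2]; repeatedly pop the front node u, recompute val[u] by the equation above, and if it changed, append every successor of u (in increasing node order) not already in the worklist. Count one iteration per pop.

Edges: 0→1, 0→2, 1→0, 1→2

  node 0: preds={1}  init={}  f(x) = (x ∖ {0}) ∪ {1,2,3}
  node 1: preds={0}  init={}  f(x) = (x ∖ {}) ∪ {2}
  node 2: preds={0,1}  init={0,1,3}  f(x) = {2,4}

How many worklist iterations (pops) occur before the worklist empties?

4

Worklist (4 pops):
  #1 pop 0: in={} → {1,2,3} (was {}); enqueue []
  #2 pop 1: in={1,2,3} → {1,2,3} (was {}); enqueue [0]
  #3 pop 2: in={1,2,3} → {0,1,2,3,4} (was {0,1,3}); enqueue []
  #4 pop 0: in={1,2,3} → {1,2,3} (no change)

Fixpoint:
  val[0] = {1,2,3}
  val[1] = {1,2,3}
  val[2] = {0,1,2,3,4}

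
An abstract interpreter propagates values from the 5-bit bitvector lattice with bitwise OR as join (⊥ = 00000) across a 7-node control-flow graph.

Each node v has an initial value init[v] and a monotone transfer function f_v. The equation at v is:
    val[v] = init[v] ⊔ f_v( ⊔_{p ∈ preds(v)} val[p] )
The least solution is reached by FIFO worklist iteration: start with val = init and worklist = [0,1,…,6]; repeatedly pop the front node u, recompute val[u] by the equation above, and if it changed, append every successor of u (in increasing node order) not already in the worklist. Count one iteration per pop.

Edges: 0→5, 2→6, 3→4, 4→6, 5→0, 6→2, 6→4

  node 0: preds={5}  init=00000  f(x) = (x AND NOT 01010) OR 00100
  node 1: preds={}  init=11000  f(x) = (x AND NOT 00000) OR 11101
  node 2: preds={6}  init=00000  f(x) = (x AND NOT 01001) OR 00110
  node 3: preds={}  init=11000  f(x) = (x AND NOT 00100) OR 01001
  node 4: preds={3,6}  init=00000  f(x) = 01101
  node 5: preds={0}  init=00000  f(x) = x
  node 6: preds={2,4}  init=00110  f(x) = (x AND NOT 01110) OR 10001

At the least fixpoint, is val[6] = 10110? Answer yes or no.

Worklist (11 pops):
  #1 pop 0: in=00000 → 00100 (was 00000); enqueue []
  #2 pop 1: in=00000 → 11101 (was 11000); enqueue []
  #3 pop 2: in=00110 → 00110 (was 00000); enqueue []
  #4 pop 3: in=00000 → 11001 (was 11000); enqueue []
  #5 pop 4: in=11111 → 01101 (was 00000); enqueue []
  #6 pop 5: in=00100 → 00100 (was 00000); enqueue [0]
  #7 pop 6: in=01111 → 10111 (was 00110); enqueue [2,4]
  #8 pop 0: in=00100 → 00100 (no change)
  #9 pop 2: in=10111 → 10110 (was 00110); enqueue [6]
  #10 pop 4: in=11111 → 01101 (no change)
  #11 pop 6: in=11111 → 10111 (no change)

Fixpoint:
  val[0] = 00100
  val[1] = 11101
  val[2] = 10110
  val[3] = 11001
  val[4] = 01101
  val[5] = 00100
  val[6] = 10111

no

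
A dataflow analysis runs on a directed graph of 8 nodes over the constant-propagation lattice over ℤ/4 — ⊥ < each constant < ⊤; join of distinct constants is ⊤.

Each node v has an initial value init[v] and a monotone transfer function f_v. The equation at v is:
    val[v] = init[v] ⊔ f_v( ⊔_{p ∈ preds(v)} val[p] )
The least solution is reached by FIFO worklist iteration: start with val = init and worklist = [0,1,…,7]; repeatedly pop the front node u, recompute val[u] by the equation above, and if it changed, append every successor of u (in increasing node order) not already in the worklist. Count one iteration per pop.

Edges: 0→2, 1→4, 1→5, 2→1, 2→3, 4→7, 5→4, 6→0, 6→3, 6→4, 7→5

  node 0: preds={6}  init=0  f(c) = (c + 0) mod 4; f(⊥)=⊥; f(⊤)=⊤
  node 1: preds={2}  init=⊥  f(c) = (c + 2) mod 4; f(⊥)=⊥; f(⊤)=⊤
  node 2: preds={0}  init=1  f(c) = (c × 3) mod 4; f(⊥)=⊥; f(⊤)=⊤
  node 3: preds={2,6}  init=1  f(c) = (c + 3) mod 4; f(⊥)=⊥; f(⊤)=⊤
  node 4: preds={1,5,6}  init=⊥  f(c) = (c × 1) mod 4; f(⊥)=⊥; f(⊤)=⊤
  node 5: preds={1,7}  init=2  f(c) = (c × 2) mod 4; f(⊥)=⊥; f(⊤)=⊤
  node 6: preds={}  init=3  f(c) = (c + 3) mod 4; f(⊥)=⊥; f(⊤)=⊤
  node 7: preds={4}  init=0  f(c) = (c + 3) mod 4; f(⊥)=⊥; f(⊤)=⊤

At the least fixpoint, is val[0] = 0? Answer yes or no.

no

Trace (11 dequeues):
  [1] u=0 | in 3 | out ⊤ | prev 0 | push {}
  [2] u=1 | in 1 | out 3 | prev ⊥ | push {}
  [3] u=2 | in ⊤ | out ⊤ | prev 1 | push {1}
  [4] u=3 | in ⊤ | out ⊤ | prev 1 | push {}
  [5] u=4 | in ⊤ | out ⊤ | prev ⊥ | push {}
  [6] u=5 | in ⊤ | out ⊤ | prev 2 | push {4}
  [7] u=6 | in ⊥ | out 3 | ==
  [8] u=7 | in ⊤ | out ⊤ | prev 0 | push {5}
  [9] u=1 | in ⊤ | out ⊤ | prev 3 | push {}
  [10] u=4 | in ⊤ | out ⊤ | ==
  [11] u=5 | in ⊤ | out ⊤ | ==

Converged values:
  [0] ⊤
  [1] ⊤
  [2] ⊤
  [3] ⊤
  [4] ⊤
  [5] ⊤
  [6] 3
  [7] ⊤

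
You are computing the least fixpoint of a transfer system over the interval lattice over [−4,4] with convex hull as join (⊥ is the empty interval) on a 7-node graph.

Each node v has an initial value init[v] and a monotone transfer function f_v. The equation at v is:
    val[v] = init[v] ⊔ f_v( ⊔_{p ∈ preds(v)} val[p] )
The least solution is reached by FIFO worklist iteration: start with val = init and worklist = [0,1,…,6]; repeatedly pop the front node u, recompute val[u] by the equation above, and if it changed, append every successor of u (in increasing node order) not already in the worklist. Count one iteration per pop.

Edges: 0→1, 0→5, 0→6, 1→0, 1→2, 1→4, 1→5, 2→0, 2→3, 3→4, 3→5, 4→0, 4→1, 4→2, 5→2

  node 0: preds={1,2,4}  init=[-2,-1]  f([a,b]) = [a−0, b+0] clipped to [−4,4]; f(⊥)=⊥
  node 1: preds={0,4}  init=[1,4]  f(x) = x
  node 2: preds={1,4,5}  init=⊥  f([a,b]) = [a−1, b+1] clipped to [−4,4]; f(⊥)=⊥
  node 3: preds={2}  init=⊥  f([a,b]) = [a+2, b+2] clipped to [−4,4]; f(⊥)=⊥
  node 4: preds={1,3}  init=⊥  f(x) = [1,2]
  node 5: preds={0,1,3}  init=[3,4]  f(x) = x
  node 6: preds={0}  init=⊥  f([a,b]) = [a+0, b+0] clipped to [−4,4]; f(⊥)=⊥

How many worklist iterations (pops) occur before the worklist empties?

Iteration log — 22 steps:
  step 1. node 0  ⊔preds=[1,4]  new=[-2,4]  old=[-2,-1]  +wl: 
  step 2. node 1  ⊔preds=[-2,4]  new=[-2,4]  old=[1,4]  +wl: 0
  step 3. node 2  ⊔preds=[-2,4]  new=[-3,4]  old=⊥  +wl: 
  step 4. node 3  ⊔preds=[-3,4]  new=[-1,4]  old=⊥  +wl: 
  step 5. node 4  ⊔preds=[-2,4]  new=[1,2]  old=⊥  +wl: 1,2
  step 6. node 5  ⊔preds=[-2,4]  new=[-2,4]  old=[3,4]  +wl: 
  step 7. node 6  ⊔preds=[-2,4]  new=[-2,4]  old=⊥  +wl: 
  step 8. node 0  ⊔preds=[-3,4]  new=[-3,4]  old=[-2,4]  +wl: 5,6
  step 9. node 1  ⊔preds=[-3,4]  new=[-3,4]  old=[-2,4]  +wl: 0,4
  step 10. node 2  ⊔preds=[-3,4]  new=[-4,4]  old=[-3,4]  +wl: 3
  step 11. node 5  ⊔preds=[-3,4]  new=[-3,4]  old=[-2,4]  +wl: 2
  step 12. node 6  ⊔preds=[-3,4]  new=[-3,4]  old=[-2,4]  +wl: 
  step 13. node 0  ⊔preds=[-4,4]  new=[-4,4]  old=[-3,4]  +wl: 1,5,6
  step 14. node 4  ⊔preds=[-3,4]  new=[1,2]  stable
  step 15. node 3  ⊔preds=[-4,4]  new=[-2,4]  old=[-1,4]  +wl: 4
  step 16. node 2  ⊔preds=[-3,4]  new=[-4,4]  stable
  step 17. node 1  ⊔preds=[-4,4]  new=[-4,4]  old=[-3,4]  +wl: 0,2
  step 18. node 5  ⊔preds=[-4,4]  new=[-4,4]  old=[-3,4]  +wl: 
  step 19. node 6  ⊔preds=[-4,4]  new=[-4,4]  old=[-3,4]  +wl: 
  step 20. node 4  ⊔preds=[-4,4]  new=[1,2]  stable
  step 21. node 0  ⊔preds=[-4,4]  new=[-4,4]  stable
  step 22. node 2  ⊔preds=[-4,4]  new=[-4,4]  stable

Least fixpoint reached:
  node 0: [-4,4]
  node 1: [-4,4]
  node 2: [-4,4]
  node 3: [-2,4]
  node 4: [1,2]
  node 5: [-4,4]
  node 6: [-4,4]

22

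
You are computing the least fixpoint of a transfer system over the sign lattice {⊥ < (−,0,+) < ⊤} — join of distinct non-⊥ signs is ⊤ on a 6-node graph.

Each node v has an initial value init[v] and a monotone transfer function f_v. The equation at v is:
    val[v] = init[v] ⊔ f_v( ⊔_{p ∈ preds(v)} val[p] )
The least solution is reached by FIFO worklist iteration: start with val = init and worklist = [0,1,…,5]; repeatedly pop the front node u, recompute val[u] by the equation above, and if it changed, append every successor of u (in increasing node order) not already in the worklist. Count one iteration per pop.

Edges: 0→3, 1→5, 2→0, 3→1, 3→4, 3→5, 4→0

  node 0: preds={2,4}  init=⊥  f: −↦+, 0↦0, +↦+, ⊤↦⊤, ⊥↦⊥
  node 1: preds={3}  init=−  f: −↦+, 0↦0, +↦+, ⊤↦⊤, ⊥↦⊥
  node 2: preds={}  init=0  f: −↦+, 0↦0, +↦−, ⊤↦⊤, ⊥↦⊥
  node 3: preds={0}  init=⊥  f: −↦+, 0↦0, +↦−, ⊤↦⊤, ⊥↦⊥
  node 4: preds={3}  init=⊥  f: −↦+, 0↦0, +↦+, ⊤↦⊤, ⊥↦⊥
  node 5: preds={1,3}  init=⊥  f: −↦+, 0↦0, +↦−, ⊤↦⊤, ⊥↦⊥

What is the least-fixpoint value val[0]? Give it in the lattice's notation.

Worklist (9 pops):
  #1 pop 0: in=0 → 0 (was ⊥); enqueue []
  #2 pop 1: in=⊥ → − (no change)
  #3 pop 2: in=⊥ → 0 (no change)
  #4 pop 3: in=0 → 0 (was ⊥); enqueue [1]
  #5 pop 4: in=0 → 0 (was ⊥); enqueue [0]
  #6 pop 5: in=⊤ → ⊤ (was ⊥); enqueue []
  #7 pop 1: in=0 → ⊤ (was −); enqueue [5]
  #8 pop 0: in=0 → 0 (no change)
  #9 pop 5: in=⊤ → ⊤ (no change)

Fixpoint:
  val[0] = 0
  val[1] = ⊤
  val[2] = 0
  val[3] = 0
  val[4] = 0
  val[5] = ⊤

0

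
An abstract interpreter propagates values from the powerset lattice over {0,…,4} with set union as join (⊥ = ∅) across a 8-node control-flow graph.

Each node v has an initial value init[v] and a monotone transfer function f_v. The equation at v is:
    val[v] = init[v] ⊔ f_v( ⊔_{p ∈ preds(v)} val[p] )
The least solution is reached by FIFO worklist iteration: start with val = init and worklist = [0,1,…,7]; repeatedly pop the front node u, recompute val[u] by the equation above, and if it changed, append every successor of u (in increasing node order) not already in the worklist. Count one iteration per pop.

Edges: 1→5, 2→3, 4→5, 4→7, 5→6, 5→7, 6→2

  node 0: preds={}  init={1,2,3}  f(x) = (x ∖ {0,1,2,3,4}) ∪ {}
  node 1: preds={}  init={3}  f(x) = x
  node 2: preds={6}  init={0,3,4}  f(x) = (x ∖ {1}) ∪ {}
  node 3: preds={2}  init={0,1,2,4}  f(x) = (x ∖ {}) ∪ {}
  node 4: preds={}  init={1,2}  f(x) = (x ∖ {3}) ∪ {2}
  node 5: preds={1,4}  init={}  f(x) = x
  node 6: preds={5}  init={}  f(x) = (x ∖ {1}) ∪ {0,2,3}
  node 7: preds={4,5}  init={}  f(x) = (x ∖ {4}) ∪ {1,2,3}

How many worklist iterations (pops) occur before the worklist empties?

10

Trace (10 dequeues):
  [1] u=0 | in {} | out {1,2,3} | ==
  [2] u=1 | in {} | out {3} | ==
  [3] u=2 | in {} | out {0,3,4} | ==
  [4] u=3 | in {0,3,4} | out {0,1,2,3,4} | prev {0,1,2,4} | push {}
  [5] u=4 | in {} | out {1,2} | ==
  [6] u=5 | in {1,2,3} | out {1,2,3} | prev {} | push {}
  [7] u=6 | in {1,2,3} | out {0,2,3} | prev {} | push {2}
  [8] u=7 | in {1,2,3} | out {1,2,3} | prev {} | push {}
  [9] u=2 | in {0,2,3} | out {0,2,3,4} | prev {0,3,4} | push {3}
  [10] u=3 | in {0,2,3,4} | out {0,1,2,3,4} | ==

Converged values:
  [0] {1,2,3}
  [1] {3}
  [2] {0,2,3,4}
  [3] {0,1,2,3,4}
  [4] {1,2}
  [5] {1,2,3}
  [6] {0,2,3}
  [7] {1,2,3}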